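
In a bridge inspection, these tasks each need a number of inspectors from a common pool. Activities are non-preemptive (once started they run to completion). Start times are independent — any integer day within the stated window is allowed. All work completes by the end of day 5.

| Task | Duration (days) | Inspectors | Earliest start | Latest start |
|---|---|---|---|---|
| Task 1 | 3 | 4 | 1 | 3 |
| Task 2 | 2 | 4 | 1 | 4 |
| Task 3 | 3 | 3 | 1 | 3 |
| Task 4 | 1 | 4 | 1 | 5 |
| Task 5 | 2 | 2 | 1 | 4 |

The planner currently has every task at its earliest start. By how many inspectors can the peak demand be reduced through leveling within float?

Early-start peak: d1:17  d2:13  d3:7  d4:0  d5:0 ⇒ 17.
Leveled (Task 1@1, Task 2@1, Task 3@3, Task 4@4, Task 5@3): d1:8  d2:8  d3:9  d4:9  d5:3 ⇒ 9.
Reduction 17 − 9 = 8.

8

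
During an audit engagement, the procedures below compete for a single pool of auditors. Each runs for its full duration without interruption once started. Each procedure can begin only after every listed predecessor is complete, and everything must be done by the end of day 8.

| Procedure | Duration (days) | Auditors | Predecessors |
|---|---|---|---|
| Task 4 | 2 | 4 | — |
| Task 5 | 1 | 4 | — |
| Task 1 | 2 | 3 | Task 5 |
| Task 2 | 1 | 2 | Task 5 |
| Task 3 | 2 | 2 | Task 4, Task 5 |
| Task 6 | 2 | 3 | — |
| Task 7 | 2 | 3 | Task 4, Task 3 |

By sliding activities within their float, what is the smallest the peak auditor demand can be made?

Early-start (Task 4@1, Task 5@1, Task 1@2, Task 2@2, Task 3@3, Task 6@1, Task 7@5) gives peak 12: d1:11  d2:12  d3:5  d4:2  d5:3  d6:3  d7:0  d8:0.
Shift Task 5→3, Task 1→4, Task 2→4, Task 3→5, Task 6→6, Task 7→7.
Schedule Task 4@1, Task 5@3, Task 1@4, Task 2@4, Task 3@5, Task 6@6, Task 7@7: d1:4  d2:4  d3:4  d4:5  d5:5  d6:5  d7:6  d8:3 — peak 6.

6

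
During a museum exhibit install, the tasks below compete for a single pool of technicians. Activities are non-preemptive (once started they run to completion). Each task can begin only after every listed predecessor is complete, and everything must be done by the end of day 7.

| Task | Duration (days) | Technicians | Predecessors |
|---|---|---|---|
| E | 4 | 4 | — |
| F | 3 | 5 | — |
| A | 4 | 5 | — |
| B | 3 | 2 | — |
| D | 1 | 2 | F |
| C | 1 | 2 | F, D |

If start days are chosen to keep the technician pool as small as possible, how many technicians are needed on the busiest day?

9

Early-start (E@1, F@1, A@1, B@1, D@4, C@5) gives peak 16: d1:16  d2:16  d3:16  d4:11  d5:2  d6:0  d7:0.
Shift A→4, B→5, D→5, C→6.
Schedule E@1, F@1, A@4, B@5, D@5, C@6: d1:9  d2:9  d3:9  d4:9  d5:9  d6:9  d7:7 — peak 9.
Total technician-days = 61 over 7 days ⇒ peak ≥ ⌈61/7⌉ = 9, so 9 is optimal.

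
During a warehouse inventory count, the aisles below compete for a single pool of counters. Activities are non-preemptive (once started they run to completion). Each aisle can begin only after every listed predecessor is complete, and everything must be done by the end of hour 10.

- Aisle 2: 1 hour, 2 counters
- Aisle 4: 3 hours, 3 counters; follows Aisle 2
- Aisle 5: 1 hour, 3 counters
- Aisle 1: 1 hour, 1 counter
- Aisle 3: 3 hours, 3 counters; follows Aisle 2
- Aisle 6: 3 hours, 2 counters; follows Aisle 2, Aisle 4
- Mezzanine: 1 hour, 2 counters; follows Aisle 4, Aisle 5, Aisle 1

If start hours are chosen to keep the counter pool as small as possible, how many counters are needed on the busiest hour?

Early-start (Aisle 2@1, Aisle 4@2, Aisle 5@1, Aisle 1@1, Aisle 3@2, Aisle 6@5, Mezzanine@5) gives peak 6: h1:6  h2:6  h3:6  h4:6  h5:4  h6:2  h7:2  h8:0  h9:0  h10:0.
Shift Aisle 1→2, Aisle 3→5, Mezzanine→8.
Schedule Aisle 2@1, Aisle 4@2, Aisle 5@1, Aisle 1@2, Aisle 3@5, Aisle 6@5, Mezzanine@8: h1:5  h2:4  h3:3  h4:3  h5:5  h6:5  h7:5  h8:2  h9:0  h10:0 — peak 5.

5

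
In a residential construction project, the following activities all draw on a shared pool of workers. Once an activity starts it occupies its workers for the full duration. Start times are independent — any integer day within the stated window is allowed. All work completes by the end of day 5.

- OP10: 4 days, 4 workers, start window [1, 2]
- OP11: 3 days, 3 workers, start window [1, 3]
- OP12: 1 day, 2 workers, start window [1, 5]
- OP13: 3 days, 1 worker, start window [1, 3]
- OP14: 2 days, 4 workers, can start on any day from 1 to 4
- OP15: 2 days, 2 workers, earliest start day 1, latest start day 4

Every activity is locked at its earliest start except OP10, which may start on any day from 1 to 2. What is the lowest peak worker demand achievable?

14

OP10@1: d1:16  d2:14  d3:8  d4:4  d5:0 → peak 16
OP10@2: d1:12  d2:14  d3:8  d4:4  d5:4 → peak 14
Best is OP10@2, peak 14.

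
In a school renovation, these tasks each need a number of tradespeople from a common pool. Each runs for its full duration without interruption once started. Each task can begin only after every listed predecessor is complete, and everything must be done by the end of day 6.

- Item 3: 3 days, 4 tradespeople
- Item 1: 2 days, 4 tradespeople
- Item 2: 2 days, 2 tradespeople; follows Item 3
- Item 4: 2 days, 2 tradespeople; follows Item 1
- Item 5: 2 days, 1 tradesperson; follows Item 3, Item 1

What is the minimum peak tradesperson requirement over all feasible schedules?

Schedule Item 3@1, Item 1@1, Item 2@4, Item 4@3, Item 5@4: d1:8  d2:8  d3:6  d4:5  d5:3  d6:0 — peak 8.

8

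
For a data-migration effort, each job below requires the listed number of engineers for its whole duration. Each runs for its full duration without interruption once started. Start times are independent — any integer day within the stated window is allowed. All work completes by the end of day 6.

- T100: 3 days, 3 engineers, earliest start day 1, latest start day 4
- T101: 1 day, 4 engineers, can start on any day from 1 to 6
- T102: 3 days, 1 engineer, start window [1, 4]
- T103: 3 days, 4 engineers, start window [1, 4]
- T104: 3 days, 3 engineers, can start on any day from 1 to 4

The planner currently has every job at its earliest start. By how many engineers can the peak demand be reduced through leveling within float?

7

Early-start peak: d1:15  d2:11  d3:11  d4:0  d5:0  d6:0 ⇒ 15.
Leveled (T100@1, T101@1, T102@1, T103@2, T104@4): d1:8  d2:8  d3:8  d4:7  d5:3  d6:3 ⇒ 8.
Reduction 15 − 8 = 7.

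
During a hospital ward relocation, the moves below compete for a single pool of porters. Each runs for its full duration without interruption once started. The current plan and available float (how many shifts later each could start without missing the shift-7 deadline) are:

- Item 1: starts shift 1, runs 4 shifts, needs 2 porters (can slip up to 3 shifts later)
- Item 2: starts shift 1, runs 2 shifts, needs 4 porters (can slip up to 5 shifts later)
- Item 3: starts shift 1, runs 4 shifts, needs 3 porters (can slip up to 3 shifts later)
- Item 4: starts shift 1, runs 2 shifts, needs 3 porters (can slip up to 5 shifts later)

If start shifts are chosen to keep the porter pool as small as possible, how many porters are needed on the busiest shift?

Early-start (Item 1@1, Item 2@1, Item 3@1, Item 4@1) gives peak 12: s1:12  s2:12  s3:5  s4:5  s5:0  s6:0  s7:0.
Shift Item 3→3, Item 4→5.
Schedule Item 1@1, Item 2@1, Item 3@3, Item 4@5: s1:6  s2:6  s3:5  s4:5  s5:6  s6:6  s7:0 — peak 6.

6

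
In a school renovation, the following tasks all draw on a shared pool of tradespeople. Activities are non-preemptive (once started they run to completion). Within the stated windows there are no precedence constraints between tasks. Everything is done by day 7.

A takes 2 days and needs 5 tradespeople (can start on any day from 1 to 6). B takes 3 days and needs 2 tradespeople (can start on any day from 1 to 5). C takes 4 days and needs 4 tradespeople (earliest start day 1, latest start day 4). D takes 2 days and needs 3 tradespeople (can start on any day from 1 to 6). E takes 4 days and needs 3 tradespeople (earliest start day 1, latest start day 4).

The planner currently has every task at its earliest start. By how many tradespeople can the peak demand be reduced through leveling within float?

8

Early-start peak: d1:17  d2:17  d3:9  d4:7  d5:0  d6:0  d7:0 ⇒ 17.
Leveled (A@1, B@3, C@1, D@5, E@3): d1:9  d2:9  d3:9  d4:9  d5:8  d6:6  d7:0 ⇒ 9.
Reduction 17 − 9 = 8.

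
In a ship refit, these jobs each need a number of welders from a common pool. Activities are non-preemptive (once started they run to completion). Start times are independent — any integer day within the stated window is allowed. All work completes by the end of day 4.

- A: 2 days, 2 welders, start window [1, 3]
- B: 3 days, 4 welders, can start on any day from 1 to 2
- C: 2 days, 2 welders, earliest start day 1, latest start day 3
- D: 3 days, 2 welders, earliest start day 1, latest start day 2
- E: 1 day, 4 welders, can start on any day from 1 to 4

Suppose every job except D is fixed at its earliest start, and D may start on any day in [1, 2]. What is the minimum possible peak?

D@1: d1:14  d2:10  d3:6  d4:0 → peak 14
D@2: d1:12  d2:10  d3:6  d4:2 → peak 12
Best is D@2, peak 12.

12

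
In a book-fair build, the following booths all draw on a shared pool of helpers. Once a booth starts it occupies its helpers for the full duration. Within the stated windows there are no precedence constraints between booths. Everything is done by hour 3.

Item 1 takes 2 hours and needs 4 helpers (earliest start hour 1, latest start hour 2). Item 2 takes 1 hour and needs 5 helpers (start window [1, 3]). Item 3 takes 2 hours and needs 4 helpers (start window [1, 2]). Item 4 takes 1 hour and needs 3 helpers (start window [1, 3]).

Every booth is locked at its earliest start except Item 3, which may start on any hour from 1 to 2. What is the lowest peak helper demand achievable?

12

Item 3@1: h1:16  h2:8  h3:0 → peak 16
Item 3@2: h1:12  h2:8  h3:4 → peak 12
Best is Item 3@2, peak 12.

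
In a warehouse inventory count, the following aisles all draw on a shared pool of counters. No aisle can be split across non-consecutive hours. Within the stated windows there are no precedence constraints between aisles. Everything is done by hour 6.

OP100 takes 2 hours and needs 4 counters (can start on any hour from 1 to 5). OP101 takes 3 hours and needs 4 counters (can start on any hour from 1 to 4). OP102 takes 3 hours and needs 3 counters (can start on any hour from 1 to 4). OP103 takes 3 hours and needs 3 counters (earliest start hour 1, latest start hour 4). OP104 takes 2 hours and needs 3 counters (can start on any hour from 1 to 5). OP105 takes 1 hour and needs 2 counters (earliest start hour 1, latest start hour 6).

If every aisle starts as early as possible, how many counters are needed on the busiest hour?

19

Early-start schedule: OP100@1, OP101@1, OP102@1, OP103@1, OP104@1, OP105@1.
Load per hour: hour 1: 19, hour 2: 17, hour 3: 10, hour 4: 0, hour 5: 0, hour 6: 0.
Peak is 19.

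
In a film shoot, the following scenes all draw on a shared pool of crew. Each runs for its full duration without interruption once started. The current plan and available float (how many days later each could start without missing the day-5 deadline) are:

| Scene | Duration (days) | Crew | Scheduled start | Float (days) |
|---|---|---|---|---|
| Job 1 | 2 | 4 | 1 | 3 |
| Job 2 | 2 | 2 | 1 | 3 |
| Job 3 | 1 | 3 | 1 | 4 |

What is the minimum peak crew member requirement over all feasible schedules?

4

Early-start (Job 1@1, Job 2@1, Job 3@1) gives peak 9: d1:9  d2:6  d3:0  d4:0  d5:0.
Shift Job 2→3, Job 3→5.
Schedule Job 1@1, Job 2@3, Job 3@5: d1:4  d2:4  d3:2  d4:2  d5:3 — peak 4.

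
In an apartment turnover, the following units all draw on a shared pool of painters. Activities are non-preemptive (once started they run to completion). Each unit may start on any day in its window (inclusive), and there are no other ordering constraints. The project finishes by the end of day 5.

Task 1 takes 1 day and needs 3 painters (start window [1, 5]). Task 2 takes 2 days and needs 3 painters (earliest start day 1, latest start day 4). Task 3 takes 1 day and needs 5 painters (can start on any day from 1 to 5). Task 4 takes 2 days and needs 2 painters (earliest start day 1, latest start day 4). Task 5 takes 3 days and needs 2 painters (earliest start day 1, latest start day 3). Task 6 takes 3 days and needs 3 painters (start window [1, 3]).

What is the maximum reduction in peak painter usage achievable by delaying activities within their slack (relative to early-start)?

11

Early-start peak: d1:18  d2:10  d3:5  d4:0  d5:0 ⇒ 18.
Leveled (Task 1@1, Task 2@1, Task 3@5, Task 4@3, Task 5@3, Task 6@2): d1:6  d2:6  d3:7  d4:7  d5:7 ⇒ 7.
Reduction 18 − 7 = 11.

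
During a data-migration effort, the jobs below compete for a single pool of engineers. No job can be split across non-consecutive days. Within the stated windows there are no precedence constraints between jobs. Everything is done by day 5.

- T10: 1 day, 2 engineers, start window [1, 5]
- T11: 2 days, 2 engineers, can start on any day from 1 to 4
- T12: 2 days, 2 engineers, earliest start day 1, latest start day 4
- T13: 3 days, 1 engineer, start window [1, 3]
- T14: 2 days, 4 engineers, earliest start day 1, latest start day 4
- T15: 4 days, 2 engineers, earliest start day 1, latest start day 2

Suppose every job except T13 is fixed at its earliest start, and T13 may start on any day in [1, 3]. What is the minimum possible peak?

T13@1: d1:13  d2:11  d3:3  d4:2  d5:0 → peak 13
T13@2: d1:12  d2:11  d3:3  d4:3  d5:0 → peak 12
T13@3: d1:12  d2:10  d3:3  d4:3  d5:1 → peak 12
Best is T13@2, peak 12.

12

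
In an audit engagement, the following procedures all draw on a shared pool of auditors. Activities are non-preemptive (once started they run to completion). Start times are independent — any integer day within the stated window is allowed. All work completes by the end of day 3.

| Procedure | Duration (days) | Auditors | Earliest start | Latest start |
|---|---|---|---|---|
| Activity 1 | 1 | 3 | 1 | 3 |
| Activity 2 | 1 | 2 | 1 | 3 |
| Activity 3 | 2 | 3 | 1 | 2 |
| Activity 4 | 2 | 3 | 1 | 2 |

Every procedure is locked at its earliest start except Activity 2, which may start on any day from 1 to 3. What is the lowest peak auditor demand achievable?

Activity 2@1: d1:11  d2:6  d3:0 → peak 11
Activity 2@2: d1:9  d2:8  d3:0 → peak 9
Activity 2@3: d1:9  d2:6  d3:2 → peak 9
Best is Activity 2@2, peak 9.

9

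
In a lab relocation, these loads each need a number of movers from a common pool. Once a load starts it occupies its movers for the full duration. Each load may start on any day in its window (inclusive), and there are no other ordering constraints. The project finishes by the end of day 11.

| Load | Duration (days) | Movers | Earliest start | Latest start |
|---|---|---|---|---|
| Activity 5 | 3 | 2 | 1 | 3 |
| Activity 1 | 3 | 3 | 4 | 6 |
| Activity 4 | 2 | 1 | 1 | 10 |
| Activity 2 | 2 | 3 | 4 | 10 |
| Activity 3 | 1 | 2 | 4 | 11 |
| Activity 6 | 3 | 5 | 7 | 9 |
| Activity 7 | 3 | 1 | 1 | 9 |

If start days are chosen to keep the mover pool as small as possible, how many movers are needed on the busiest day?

5

Early-start (Activity 5@1, Activity 1@4, Activity 4@1, Activity 2@4, Activity 3@4, Activity 6@7, Activity 7@1) gives peak 8: d1:4  d2:4  d3:3  d4:8  d5:6  d6:3  d7:5  d8:5  d9:5  d10:0  d11:0.
Shift Activity 2→7, Activity 6→9.
Schedule Activity 5@1, Activity 1@4, Activity 4@1, Activity 2@7, Activity 3@4, Activity 6@9, Activity 7@1: d1:4  d2:4  d3:3  d4:5  d5:3  d6:3  d7:3  d8:3  d9:5  d10:5  d11:5 — peak 5.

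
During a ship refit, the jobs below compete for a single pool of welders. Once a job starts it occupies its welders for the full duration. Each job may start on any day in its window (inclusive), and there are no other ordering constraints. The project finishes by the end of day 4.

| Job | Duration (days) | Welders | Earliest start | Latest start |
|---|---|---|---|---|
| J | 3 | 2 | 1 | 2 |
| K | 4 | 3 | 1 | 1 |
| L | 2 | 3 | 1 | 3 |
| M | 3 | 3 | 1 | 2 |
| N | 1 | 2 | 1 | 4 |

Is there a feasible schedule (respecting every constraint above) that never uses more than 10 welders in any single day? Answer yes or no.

The minimum achievable peak is 11; 10 < 11, so no feasible schedule stays within the cap.

no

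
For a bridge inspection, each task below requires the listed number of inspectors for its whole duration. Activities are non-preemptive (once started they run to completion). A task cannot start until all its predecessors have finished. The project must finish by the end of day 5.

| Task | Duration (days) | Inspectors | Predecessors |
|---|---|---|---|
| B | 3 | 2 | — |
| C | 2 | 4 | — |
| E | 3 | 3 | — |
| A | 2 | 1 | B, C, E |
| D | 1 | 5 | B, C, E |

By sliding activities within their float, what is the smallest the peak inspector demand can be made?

Schedule B@1, C@1, E@1, A@4, D@4: d1:9  d2:9  d3:5  d4:6  d5:1 — peak 9.
No arrangement of the 4 feasible schedules does better.

9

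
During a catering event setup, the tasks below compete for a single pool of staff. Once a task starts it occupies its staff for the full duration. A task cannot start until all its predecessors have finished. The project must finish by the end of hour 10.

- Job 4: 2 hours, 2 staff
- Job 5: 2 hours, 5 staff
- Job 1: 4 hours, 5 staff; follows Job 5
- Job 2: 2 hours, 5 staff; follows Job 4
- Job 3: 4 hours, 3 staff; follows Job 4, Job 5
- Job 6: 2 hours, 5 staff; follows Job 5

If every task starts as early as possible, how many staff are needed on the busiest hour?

18

Early-start schedule: Job 4@1, Job 5@1, Job 1@3, Job 2@3, Job 3@3, Job 6@3.
Load per hour: hour 1: 7, hour 2: 7, hour 3: 18, hour 4: 18, hour 5: 8, hour 6: 8, hour 7: 0, hour 8: 0, hour 9: 0, hour 10: 0.
Peak is 18.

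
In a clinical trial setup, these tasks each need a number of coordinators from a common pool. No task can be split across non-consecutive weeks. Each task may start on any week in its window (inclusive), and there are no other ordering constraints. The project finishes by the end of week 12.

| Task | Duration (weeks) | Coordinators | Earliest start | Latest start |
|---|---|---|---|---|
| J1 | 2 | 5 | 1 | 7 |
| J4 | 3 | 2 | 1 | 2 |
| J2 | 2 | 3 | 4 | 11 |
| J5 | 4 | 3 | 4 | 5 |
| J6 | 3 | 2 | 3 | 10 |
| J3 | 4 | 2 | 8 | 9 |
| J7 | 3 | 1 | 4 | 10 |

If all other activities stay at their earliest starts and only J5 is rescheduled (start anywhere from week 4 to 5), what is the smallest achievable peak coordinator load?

9

J5@4: w1:7  w2:7  w3:4  w4:9  w5:9  w6:4  w7:3  w8:2  w9:2  w10:2  w11:2  w12:0 → peak 9
J5@5: w1:7  w2:7  w3:4  w4:6  w5:9  w6:4  w7:3  w8:5  w9:2  w10:2  w11:2  w12:0 → peak 9
Best is J5@4, peak 9.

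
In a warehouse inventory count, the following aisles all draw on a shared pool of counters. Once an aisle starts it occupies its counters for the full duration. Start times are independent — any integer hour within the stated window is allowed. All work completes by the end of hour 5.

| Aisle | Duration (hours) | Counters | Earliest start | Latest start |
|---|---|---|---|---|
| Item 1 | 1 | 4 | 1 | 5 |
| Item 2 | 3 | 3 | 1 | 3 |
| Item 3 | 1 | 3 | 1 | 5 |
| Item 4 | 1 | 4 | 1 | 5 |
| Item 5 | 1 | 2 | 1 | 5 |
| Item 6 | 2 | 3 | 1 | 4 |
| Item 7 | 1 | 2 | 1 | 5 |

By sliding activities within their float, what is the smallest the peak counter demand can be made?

6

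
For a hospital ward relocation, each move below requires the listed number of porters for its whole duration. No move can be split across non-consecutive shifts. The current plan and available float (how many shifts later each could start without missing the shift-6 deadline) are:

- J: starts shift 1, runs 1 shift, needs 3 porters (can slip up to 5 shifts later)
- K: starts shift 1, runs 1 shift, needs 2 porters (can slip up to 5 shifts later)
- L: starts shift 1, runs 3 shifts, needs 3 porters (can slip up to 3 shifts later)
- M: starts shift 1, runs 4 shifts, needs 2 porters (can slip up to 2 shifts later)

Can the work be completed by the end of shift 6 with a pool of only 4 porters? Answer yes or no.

no

The minimum achievable peak is 5; 4 < 5, so no feasible schedule stays within the cap.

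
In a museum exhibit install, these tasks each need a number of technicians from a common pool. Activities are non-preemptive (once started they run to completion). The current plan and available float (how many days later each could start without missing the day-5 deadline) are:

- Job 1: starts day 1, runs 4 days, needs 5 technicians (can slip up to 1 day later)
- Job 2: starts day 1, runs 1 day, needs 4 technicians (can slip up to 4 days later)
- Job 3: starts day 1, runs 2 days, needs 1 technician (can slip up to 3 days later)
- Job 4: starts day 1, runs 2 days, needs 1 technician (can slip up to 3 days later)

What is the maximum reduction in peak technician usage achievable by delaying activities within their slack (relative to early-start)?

Early-start peak: d1:11  d2:7  d3:5  d4:5  d5:0 ⇒ 11.
Leveled (Job 1@1, Job 2@5, Job 3@1, Job 4@3): d1:6  d2:6  d3:6  d4:6  d5:4 ⇒ 6.
Reduction 11 − 6 = 5.

5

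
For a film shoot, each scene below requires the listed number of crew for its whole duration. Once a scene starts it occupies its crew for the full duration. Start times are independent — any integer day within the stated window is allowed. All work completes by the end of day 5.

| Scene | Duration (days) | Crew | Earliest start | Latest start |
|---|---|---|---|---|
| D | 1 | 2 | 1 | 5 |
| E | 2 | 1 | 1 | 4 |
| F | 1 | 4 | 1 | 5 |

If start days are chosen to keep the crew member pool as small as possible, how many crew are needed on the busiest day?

4

Early-start (D@1, E@1, F@1) gives peak 7: d1:7  d2:1  d3:0  d4:0  d5:0.
Shift F→3.
Schedule D@1, E@1, F@3: d1:3  d2:1  d3:4  d4:0  d5:0 — peak 4.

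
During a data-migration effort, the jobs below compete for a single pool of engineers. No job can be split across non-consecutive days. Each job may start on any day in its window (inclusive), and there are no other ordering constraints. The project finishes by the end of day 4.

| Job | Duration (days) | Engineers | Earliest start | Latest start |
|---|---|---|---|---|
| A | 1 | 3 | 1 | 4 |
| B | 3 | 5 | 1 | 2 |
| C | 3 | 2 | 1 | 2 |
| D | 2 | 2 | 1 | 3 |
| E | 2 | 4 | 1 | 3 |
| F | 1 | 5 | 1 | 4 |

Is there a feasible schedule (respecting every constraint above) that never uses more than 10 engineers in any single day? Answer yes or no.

no

Total engineer-days = 41; over 4 days the average is 41/4 > 10, so some day must exceed 10.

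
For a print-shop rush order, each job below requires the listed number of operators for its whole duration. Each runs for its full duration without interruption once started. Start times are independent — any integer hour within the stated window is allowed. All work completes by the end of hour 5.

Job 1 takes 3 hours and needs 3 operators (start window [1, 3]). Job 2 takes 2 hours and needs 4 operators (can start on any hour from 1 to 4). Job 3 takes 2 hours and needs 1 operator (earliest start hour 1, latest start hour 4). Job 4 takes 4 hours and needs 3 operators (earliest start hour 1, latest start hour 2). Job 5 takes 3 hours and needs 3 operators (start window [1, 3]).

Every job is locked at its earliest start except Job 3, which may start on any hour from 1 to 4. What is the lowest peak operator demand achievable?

13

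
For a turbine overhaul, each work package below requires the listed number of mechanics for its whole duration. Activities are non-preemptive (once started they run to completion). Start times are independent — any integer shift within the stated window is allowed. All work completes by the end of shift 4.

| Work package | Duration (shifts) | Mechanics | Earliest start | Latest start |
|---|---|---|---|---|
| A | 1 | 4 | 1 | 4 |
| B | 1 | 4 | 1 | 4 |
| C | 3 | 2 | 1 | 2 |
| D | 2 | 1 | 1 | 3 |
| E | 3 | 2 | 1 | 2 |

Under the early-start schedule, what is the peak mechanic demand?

13

Early-start schedule: A@1, B@1, C@1, D@1, E@1.
Load per shift: shift 1: 13, shift 2: 5, shift 3: 4, shift 4: 0.
Peak is 13.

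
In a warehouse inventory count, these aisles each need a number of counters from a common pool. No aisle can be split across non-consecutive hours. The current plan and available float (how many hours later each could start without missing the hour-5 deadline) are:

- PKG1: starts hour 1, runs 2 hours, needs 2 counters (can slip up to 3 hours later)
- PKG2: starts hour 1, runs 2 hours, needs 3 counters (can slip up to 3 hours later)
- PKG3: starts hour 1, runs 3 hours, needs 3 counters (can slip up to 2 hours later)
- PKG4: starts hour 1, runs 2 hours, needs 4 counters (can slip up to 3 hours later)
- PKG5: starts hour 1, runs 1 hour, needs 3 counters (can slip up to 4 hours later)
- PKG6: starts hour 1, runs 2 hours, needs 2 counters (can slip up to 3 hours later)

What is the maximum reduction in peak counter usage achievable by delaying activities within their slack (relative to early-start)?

10

Early-start peak: h1:17  h2:14  h3:3  h4:0  h5:0 ⇒ 17.
Leveled (PKG1@1, PKG2@1, PKG3@3, PKG4@3, PKG5@5, PKG6@1): h1:7  h2:7  h3:7  h4:7  h5:6 ⇒ 7.
Reduction 17 − 7 = 10.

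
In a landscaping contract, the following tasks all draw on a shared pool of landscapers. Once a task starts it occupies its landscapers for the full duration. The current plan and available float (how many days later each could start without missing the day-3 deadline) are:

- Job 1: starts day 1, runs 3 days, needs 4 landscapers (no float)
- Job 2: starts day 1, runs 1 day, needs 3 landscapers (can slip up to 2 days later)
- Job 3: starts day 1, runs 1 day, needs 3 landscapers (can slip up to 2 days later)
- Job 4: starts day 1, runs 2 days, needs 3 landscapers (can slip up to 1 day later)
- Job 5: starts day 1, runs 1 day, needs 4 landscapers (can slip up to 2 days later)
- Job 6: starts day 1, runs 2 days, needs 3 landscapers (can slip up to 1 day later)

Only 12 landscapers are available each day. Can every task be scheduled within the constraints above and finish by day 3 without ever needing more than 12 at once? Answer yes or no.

no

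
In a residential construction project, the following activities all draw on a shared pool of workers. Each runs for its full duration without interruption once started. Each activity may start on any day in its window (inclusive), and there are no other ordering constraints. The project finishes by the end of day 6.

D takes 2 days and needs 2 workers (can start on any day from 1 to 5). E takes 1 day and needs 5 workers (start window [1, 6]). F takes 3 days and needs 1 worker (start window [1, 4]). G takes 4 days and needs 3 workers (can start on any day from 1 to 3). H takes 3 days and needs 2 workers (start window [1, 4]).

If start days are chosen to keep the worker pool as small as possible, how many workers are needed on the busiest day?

6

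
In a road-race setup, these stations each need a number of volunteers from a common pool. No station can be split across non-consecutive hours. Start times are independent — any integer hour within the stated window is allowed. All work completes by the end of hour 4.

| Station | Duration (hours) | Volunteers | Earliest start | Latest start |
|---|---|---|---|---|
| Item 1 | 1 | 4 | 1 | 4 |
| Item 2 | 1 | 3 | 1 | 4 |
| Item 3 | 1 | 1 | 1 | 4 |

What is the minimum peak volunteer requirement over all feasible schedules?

4

Early-start (Item 1@1, Item 2@1, Item 3@1) gives peak 8: h1:8  h2:0  h3:0  h4:0.
Shift Item 2→2, Item 3→2.
Schedule Item 1@1, Item 2@2, Item 3@2: h1:4  h2:4  h3:0  h4:0 — peak 4.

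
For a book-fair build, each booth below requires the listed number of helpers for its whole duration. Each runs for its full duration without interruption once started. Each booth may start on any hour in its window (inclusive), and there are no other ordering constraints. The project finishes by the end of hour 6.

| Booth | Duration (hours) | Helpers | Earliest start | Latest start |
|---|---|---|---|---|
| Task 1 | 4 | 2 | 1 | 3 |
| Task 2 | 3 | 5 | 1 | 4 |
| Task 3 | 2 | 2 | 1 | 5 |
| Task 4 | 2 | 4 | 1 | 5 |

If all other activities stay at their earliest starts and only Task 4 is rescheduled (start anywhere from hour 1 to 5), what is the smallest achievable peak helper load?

Task 4@1: h1:13  h2:13  h3:7  h4:2  h5:0  h6:0 → peak 13
Task 4@2: h1:9  h2:13  h3:11  h4:2  h5:0  h6:0 → peak 13
Task 4@3: h1:9  h2:9  h3:11  h4:6  h5:0  h6:0 → peak 11
Task 4@4: h1:9  h2:9  h3:7  h4:6  h5:4  h6:0 → peak 9
Task 4@5: h1:9  h2:9  h3:7  h4:2  h5:4  h6:4 → peak 9
Best is Task 4@4, peak 9.

9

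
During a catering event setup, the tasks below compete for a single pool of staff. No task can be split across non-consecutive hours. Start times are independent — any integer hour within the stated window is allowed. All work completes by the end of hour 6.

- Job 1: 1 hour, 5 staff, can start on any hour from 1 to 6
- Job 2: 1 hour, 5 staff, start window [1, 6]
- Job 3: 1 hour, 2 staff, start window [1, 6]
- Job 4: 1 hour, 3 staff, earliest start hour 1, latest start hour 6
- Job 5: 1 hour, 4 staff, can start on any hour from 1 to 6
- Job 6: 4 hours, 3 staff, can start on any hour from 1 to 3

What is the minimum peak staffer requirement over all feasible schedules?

7

Early-start (Job 1@1, Job 2@1, Job 3@1, Job 4@1, Job 5@1, Job 6@1) gives peak 22: h1:22  h2:3  h3:3  h4:3  h5:0  h6:0.
Shift Job 2→2, Job 4→3, Job 5→4, Job 6→3.
Schedule Job 1@1, Job 2@2, Job 3@1, Job 4@3, Job 5@4, Job 6@3: h1:7  h2:5  h3:6  h4:7  h5:3  h6:3 — peak 7.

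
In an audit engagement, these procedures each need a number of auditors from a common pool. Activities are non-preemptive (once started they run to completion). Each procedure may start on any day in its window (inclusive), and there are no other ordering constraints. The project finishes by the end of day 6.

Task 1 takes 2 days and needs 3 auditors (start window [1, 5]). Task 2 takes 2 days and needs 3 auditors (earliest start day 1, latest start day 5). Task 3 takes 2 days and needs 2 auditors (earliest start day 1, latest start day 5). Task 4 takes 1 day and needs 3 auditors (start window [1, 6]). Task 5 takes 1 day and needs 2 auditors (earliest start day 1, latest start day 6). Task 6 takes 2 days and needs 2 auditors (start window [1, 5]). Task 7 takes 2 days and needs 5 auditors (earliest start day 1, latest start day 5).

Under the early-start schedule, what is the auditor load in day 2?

At early start, day 2 has: Task 1, Task 2, Task 3, Task 6, Task 7.
Demand: 3 + 3 + 2 + 2 + 5 = 15.

15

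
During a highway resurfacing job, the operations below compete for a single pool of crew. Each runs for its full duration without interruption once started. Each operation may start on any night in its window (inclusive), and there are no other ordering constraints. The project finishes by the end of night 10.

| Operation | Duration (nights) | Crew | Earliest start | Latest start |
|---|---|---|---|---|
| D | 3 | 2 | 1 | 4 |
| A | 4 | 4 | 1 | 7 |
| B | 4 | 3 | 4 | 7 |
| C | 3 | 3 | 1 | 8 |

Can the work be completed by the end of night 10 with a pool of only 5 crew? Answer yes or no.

no

The minimum achievable peak is 6; 5 < 6, so no feasible schedule stays within the cap.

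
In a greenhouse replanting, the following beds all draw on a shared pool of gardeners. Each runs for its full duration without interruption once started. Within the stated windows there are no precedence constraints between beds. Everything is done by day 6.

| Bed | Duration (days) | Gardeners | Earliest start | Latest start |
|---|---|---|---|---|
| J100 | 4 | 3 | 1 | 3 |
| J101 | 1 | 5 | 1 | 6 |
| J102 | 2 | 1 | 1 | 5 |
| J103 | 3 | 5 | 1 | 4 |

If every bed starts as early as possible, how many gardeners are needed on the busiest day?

Early-start schedule: J100@1, J101@1, J102@1, J103@1.
Load per day: day 1: 14, day 2: 9, day 3: 8, day 4: 3, day 5: 0, day 6: 0.
Peak is 14.

14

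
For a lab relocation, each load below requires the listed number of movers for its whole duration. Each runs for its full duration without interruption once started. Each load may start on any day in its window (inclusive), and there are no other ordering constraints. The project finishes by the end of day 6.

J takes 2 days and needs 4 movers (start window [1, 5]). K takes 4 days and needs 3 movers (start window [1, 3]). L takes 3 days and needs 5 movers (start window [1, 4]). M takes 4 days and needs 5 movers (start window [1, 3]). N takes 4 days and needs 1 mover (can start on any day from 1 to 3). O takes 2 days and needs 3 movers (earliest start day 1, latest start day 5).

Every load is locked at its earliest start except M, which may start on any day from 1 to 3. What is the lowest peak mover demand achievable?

16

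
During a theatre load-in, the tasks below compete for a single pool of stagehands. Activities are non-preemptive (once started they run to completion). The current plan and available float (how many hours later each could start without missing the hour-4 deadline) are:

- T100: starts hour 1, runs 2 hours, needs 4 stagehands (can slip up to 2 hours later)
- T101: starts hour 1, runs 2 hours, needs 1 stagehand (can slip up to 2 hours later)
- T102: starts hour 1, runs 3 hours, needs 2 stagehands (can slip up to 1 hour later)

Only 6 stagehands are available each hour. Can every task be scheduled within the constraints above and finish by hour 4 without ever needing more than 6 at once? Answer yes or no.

yes

Schedule T100@1, T101@3, T102@1: h1:6  h2:6  h3:3  h4:1 — peak 6 ≤ 6.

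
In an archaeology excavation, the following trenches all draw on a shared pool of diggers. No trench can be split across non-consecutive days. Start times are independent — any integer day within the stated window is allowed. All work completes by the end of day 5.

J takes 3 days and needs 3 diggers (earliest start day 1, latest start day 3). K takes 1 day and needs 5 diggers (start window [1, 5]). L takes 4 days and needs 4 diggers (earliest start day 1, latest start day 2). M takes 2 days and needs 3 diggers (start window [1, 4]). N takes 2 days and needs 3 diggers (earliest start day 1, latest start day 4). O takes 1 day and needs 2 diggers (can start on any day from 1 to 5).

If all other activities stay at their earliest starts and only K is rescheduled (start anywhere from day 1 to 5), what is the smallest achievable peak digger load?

15

K@1: d1:20  d2:13  d3:7  d4:4  d5:0 → peak 20
K@2: d1:15  d2:18  d3:7  d4:4  d5:0 → peak 18
K@3: d1:15  d2:13  d3:12  d4:4  d5:0 → peak 15
K@4: d1:15  d2:13  d3:7  d4:9  d5:0 → peak 15
K@5: d1:15  d2:13  d3:7  d4:4  d5:5 → peak 15
Best is K@3, peak 15.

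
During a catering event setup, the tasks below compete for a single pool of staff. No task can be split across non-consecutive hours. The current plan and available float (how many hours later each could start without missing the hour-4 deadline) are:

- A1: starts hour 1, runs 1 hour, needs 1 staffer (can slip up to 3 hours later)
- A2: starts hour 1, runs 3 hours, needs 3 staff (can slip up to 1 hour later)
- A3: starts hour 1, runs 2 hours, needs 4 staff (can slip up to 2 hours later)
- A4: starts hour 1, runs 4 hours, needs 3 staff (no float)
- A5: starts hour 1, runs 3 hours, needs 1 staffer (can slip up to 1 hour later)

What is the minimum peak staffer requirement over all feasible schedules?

11

Early-start (A1@1, A2@1, A3@1, A4@1, A5@1) gives peak 12: h1:12  h2:11  h3:7  h4:3.
Shift A5→2.
Schedule A1@1, A2@1, A3@1, A4@1, A5@2: h1:11  h2:11  h3:7  h4:4 — peak 11.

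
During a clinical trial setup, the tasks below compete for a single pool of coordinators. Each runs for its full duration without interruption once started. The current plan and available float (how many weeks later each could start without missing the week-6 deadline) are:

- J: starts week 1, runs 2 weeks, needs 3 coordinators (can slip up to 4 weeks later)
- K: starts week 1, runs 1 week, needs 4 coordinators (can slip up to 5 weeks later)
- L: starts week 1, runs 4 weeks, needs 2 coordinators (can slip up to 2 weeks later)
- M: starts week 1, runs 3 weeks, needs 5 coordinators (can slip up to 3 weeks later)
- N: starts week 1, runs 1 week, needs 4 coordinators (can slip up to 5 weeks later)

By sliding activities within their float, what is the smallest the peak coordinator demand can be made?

7

Early-start (J@1, K@1, L@1, M@1, N@1) gives peak 18: w1:18  w2:10  w3:7  w4:2  w5:0  w6:0.
Shift L→2, M→3, N→6.
Schedule J@1, K@1, L@2, M@3, N@6: w1:7  w2:5  w3:7  w4:7  w5:7  w6:4 — peak 7.
Total coordinator-weeks = 37 over 6 weeks ⇒ peak ≥ ⌈37/6⌉ = 7, so 7 is optimal.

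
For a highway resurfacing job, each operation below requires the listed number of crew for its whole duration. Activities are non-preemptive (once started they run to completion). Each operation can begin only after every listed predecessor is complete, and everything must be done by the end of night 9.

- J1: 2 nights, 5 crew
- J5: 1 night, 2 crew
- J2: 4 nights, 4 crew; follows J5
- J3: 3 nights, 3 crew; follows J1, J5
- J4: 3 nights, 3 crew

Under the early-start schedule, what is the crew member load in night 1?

10

At early start, night 1 has: J1, J5, J4.
Demand: 5 + 2 + 3 = 10.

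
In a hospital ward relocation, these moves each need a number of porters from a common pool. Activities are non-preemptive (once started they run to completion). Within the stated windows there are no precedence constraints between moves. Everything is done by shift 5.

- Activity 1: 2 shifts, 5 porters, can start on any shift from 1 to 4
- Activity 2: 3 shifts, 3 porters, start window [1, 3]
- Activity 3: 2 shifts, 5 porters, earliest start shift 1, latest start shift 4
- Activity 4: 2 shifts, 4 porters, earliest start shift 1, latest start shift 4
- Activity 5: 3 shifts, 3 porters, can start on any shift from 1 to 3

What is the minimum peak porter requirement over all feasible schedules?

Early-start (Activity 1@1, Activity 2@1, Activity 3@1, Activity 4@1, Activity 5@1) gives peak 20: s1:20  s2:20  s3:6  s4:0  s5:0.
Shift Activity 2→3, Activity 4→3, Activity 5→3.
Schedule Activity 1@1, Activity 2@3, Activity 3@1, Activity 4@3, Activity 5@3: s1:10  s2:10  s3:10  s4:10  s5:6 — peak 10.
Total porter-shifts = 46 over 5 shifts ⇒ peak ≥ ⌈46/5⌉ = 10, so 10 is optimal.

10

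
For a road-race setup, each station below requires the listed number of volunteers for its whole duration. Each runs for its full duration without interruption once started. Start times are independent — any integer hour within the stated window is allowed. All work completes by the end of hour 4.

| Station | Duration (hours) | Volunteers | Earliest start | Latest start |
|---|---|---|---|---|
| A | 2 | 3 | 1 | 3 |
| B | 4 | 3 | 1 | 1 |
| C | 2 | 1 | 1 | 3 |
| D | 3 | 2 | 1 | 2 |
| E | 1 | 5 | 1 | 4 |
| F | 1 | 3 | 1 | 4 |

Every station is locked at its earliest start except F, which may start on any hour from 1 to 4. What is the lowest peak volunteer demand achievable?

14

F@1: h1:17  h2:9  h3:5  h4:3 → peak 17
F@2: h1:14  h2:12  h3:5  h4:3 → peak 14
F@3: h1:14  h2:9  h3:8  h4:3 → peak 14
F@4: h1:14  h2:9  h3:5  h4:6 → peak 14
Best is F@2, peak 14.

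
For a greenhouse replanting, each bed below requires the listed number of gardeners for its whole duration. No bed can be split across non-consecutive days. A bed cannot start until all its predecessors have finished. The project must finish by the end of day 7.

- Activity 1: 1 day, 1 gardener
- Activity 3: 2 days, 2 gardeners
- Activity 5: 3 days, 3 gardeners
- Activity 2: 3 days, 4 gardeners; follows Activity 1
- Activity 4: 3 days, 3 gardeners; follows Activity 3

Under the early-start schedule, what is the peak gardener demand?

Early-start schedule: Activity 1@1, Activity 3@1, Activity 5@1, Activity 2@2, Activity 4@3.
Load per day: day 1: 6, day 2: 9, day 3: 10, day 4: 7, day 5: 3, day 6: 0, day 7: 0.
Peak is 10.

10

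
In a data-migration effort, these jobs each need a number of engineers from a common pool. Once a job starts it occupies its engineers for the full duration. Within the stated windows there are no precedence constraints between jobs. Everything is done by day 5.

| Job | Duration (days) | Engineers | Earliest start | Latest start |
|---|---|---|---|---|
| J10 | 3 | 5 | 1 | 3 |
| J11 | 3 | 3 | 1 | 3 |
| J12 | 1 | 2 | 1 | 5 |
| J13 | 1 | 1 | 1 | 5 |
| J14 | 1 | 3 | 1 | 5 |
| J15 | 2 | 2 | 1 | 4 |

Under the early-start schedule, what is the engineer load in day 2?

10

At early start, day 2 has: J10, J11, J15.
Demand: 5 + 3 + 2 = 10.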